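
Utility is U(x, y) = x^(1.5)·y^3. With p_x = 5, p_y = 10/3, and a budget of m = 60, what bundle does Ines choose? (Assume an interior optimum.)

MU_x = 1.5·√x·y^3 and MU_y = 3·x^(1.5)·y^2.
MRS = MU_x/MU_y = (0.5)·y/x.
Tangency: set MRS = p_x/p_y = 5/(10/3) = 1.5.
So (0.5)·y/x = 1.5, i.e. y = 3·x.
Substitute into the budget 5·x + (10/3)·y = 60: 15·x = 60, so x* = 4.
Then y* = 3·4 = 12.

x* = 4, y* = 12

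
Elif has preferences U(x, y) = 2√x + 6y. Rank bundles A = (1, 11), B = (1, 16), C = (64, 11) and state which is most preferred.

Evaluate utility at each bundle:
U(A) = 68.000.
U(B) = 98.000.
U(C) = 82.000.
Highest utility is B, so B ≻ C ≻ A.

Bundle B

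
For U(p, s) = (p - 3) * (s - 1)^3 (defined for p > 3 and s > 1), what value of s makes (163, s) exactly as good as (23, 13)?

s = 7

U(23, 13) = 34560.
Set U(163, s) = 34560 and solve.
With p = 163: (163 − 3) = 160, so (s − 1)^3 = 34560/160 = 216.
Taking the cube root (with s > 1): s − 1 = 6, so s = 7.
Check: U(163, 7) = 34560.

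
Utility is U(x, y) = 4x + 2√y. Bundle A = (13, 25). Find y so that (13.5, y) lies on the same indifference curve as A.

U(13, 25) = 62.
Set U(13.5, y) = 62 and solve.
With x = 13.5: 2√y = 62 − 4·13.5 = 8, so √y = 4 and y = 16.
Check: U(13.5, 16) = 62.

y = 16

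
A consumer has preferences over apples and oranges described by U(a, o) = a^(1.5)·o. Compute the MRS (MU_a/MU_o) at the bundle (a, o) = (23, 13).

MU_a = 1.5·√a·o and MU_o = a^(1.5).
MRS = MU_a/MU_o = (1.5)·o/a.
At (23, 13): MRS = 39/46.
So at (23, 13) the consumer would give up 39/46 units of o for one more unit of a.

MRS = 39/46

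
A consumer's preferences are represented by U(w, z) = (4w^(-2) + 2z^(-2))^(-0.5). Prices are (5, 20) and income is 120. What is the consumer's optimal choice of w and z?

w* = 8, z* = 4

For CES with ρ = -2, MRS = (4/2)·(z/w)^3.
Tangency: set MRS = p_w/p_z = 5/20 = 0.25.
So (z/w)^3 = 0.125; taking the cube root, z/w = 0.5, i.e. z = 0.5·w.
Substitute into the budget 5·w + 20·z = 120: 15·w = 120, so w* = 8 and z* = 0.5·8 = 4.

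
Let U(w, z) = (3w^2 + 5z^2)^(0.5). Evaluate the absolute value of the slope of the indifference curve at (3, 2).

For CES with ρ = 2, MRS = (3/5)·(z/w)^(-1).
At (3, 2): MRS = 0.9.
So at (3, 2) the consumer would give up 0.9 units of z for one more unit of w.

MRS = 0.9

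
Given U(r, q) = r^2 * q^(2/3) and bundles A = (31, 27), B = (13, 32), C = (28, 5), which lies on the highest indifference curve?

Bundle A

Evaluate utility at each bundle:
U(A) = 8649.000.
U(B) = 1703.413.
U(C) = 2292.430.
Highest utility is A, so A ≻ C ≻ B.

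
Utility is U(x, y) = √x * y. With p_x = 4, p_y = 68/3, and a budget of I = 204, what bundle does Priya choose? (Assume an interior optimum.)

MU_x = 0.5·x^(-0.5)·y and MU_y = √x.
MRS = MU_x/MU_y = (0.5)·y/x.
Tangency: set MRS = p_x/p_y = 4/(68/3) = 3/17.
So (0.5)·y/x = 3/17, i.e. y = (6/17)·x.
Substitute into the budget 4·x + (68/3)·y = 204: 12·x = 204, so x* = 17.
Then y* = (6/17)·17 = 6.

x* = 17, y* = 6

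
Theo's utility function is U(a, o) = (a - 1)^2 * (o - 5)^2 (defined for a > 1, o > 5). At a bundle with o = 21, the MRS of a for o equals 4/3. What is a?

MU_a = 2·(a−1)·(o−5)^2, MU_o = 2·(a−1)^2·(o−5).
MRS = (o−5)/(a−1).
Substitute o = 21: MRS = 16/(a − 1). Setting this equal to 4/3 gives a − 1 = 16/(4/3) = 12, so a = 13.

a = 13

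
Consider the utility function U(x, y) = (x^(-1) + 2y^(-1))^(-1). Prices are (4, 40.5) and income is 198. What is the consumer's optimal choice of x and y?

For CES with ρ = -1, MRS = (1/2)·(y/x)^2.
Tangency: set MRS = p_x/p_y = 4/40.5 = 8/81.
So (y/x)^2 = 16/81; taking the square root, y/x = 4/9, i.e. y = (4/9)·x.
Substitute into the budget 4·x + 40.5·y = 198: 22·x = 198, so x* = 9 and y* = (4/9)·9 = 4.

x* = 9, y* = 4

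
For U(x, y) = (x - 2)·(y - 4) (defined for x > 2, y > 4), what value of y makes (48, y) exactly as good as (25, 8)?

y = 6

U(25, 8) = 92.
Set U(48, y) = 92 and solve.
With x = 48: (48 − 2) = 46, so (y − 4) = 92/46 = 2.
So y = 4 + 2 = 6.
Check: U(48, 6) = 92.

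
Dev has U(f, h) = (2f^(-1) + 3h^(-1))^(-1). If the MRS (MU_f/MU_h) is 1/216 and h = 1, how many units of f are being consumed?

f = 12

For CES with ρ = -1, MRS = (2/3)·(h/f)^2.
Setting (2/3)·(1/f)^2 = 1/216 gives (1/f)^2 = 1/144, so 1/f = 1/12 and f = 12.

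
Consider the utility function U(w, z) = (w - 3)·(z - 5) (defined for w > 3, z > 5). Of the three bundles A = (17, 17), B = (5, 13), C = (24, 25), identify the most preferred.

Evaluate utility at each bundle:
U(A) = 168.
U(B) = 16.
U(C) = 420.
Highest utility is C, so C ≻ A ≻ B.

Bundle C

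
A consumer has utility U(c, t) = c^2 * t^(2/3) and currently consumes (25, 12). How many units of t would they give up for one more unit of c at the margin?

MRS = 36/25

MU_c = 2·c·t^(2/3) and MU_t = 2/3·c^2·t^(-1/3).
MRS = MU_c/MU_t = (3)·t/c.
At (25, 12): MRS = 36/25.
That is, one extra unit of c is worth 36/25 units of t at the margin.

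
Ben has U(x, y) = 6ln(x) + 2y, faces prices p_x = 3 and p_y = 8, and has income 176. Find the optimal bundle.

MU_x = 6/x, MU_y = 2.
MRS = 6/x ÷ 2.
Tangency: set MRS = p_x/p_y = 3/8 = 0.375.
MRS depends only on x: 3/x = 0.375 ⇒ x* = 3/0.375 = 8.
From the budget, 8·y = 176 − 3·8 = 152, so y* = 19.

x* = 8, y* = 19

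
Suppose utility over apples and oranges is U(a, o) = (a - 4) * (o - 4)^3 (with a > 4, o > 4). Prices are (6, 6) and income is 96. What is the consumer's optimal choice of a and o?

MU_a = (o−4)^3, MU_o = 3·(a−4)·(o−4)^2.
MRS = (1/3)·(o−4)/(a−4).
Tangency: set MRS = p_a/p_o = 6/6 = 1.
So (1/3)·(o − 4)/(a − 4) = 1, i.e. (o − 4) = 3·(a − 4).
Rewrite the budget in excess-of-subsistence terms: 6·(a − 4) + 6·(o − 4) = 96 − 6·4 − 6·4 = 48.
Substituting, 24·(a − 4) = 48, so a − 4 = 2 and a* = 6.
Then o − 4 = 3·2 = 6, so o* = 10.

a* = 6, o* = 10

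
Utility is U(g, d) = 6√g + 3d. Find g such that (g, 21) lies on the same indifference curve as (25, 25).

g = 49

U(25, 25) = 105.
Set U(g, 21) = 105 and solve.
With d = 21: 6√g = 105 − 3·21 = 42, so √g = 7 and g = 49.
Check: U(49, 21) = 105.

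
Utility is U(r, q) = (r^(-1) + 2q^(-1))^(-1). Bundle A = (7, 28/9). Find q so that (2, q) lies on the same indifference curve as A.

U depends on (r, q) only through S = r^(-1) + 2q^(-1), so equal utility means equal S. At (7, 28/9): S = 11/14.
With r = 2: 2^(-1) = 0.5, so 2q^(-1) = 11/14 − 0.5 = 2/7, i.e. q^(-1) = 1/7.
Hence q = 1/(1/7) = 7.
Check: U(2, 7) = 1.2727.

q = 7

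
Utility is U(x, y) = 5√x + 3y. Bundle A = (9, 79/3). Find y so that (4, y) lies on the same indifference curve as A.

y = 28

U(9, 79/3) = 94.
Set U(4, y) = 94 and solve.
With x = 4: √4 = 2, so 3y = 94 − 5·2 = 84 and y = 28.
Check: U(4, 28) = 94.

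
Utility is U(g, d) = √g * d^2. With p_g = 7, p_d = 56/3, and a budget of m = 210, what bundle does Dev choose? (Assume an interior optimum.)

MU_g = 0.5·g^(-0.5)·d^2 and MU_d = 2·√g·d.
MRS = MU_g/MU_d = (0.25)·d/g.
Tangency: set MRS = p_g/p_d = 7/(56/3) = 0.375.
So (0.25)·d/g = 0.375, i.e. d = 1.5·g.
Substitute into the budget 7·g + (56/3)·d = 210: 35·g = 210, so g* = 6.
Then d* = 1.5·6 = 9.

g* = 6, d* = 9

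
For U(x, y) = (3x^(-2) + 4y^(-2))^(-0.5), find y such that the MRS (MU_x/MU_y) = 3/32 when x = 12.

For CES with ρ = -2, MRS = (3/4)·(y/x)^3.
Setting (3/4)·(y/12)^3 = 3/32 gives (y/12)^3 = 0.125, so y/12 = 0.5 and y = 6.

y = 6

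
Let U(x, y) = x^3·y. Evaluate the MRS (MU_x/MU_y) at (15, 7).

MU_x = 3·x^2·y and MU_y = x^3.
MRS = MU_x/MU_y = (3/1)·y/x.
At (15, 7): MRS = 1.4.
The indifference curve has slope −1.4 at this bundle.

MRS = 1.4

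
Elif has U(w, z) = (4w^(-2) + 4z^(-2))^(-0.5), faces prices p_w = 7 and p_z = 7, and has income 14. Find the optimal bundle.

w* = 1, z* = 1

For CES with ρ = -2, MRS = (z/w)^3.
Tangency: set MRS = p_w/p_z = 7/7 = 1.
So (z/w)^3 = 1; taking the cube root, z/w = 1, i.e. z = w.
Substitute into the budget 7·w + 7·z = 14: 14·w = 14, so w* = 1 and z* = 1.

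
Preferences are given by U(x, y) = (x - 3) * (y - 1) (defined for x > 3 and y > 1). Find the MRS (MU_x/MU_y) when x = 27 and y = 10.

MRS = 0.375

MU_x = (y−1), MU_y = (x−3).
MRS = (y−1)/(x−3).
At (27, 10): MRS = 0.375.
The indifference curve has slope −0.375 at this bundle.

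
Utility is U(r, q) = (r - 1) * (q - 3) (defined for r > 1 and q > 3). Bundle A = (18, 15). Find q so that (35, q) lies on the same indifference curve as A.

q = 9

U(18, 15) = 204.
Set U(35, q) = 204 and solve.
With r = 35: (35 − 1) = 34, so (q − 3) = 204/34 = 6.
So q = 3 + 6 = 9.
Check: U(35, 9) = 204.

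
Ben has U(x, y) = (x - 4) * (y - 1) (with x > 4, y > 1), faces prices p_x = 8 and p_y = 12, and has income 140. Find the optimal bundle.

x* = 10, y* = 5

MU_x = (y−1), MU_y = (x−4).
MRS = (y−1)/(x−4).
Tangency: set MRS = p_x/p_y = 8/12 = 2/3.
So (y − 1)/(x − 4) = 2/3, i.e. (y − 1) = (2/3)·(x − 4).
Rewrite the budget in excess-of-subsistence terms: 8·(x − 4) + 12·(y − 1) = 140 − 8·4 − 12·1 = 96.
Substituting, 16·(x − 4) = 96, so x − 4 = 6 and x* = 10.
Then y − 1 = (2/3)·6 = 4, so y* = 5.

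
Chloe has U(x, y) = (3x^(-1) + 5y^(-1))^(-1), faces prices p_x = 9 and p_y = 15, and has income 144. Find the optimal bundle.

For CES with ρ = -1, MRS = (3/5)·(y/x)^2.
Tangency: set MRS = p_x/p_y = 9/15 = 0.6.
So (y/x)^2 = 1; taking the square root, y/x = 1, i.e. y = x.
Substitute into the budget 9·x + 15·y = 144: 24·x = 144, so x* = 6 and y* = 6.

x* = 6, y* = 6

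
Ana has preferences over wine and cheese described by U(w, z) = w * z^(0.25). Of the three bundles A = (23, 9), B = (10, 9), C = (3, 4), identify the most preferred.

Bundle A

Evaluate utility at each bundle:
U(A) = 39.837.
U(B) = 17.321.
U(C) = 4.243.
Highest utility is A, so A ≻ B ≻ C.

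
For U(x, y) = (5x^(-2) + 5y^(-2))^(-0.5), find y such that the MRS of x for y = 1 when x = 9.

y = 9

For CES with ρ = -2, MRS = (y/x)^3.
Setting (y/9)^3 = 1 gives y/9 = 1 and y = 9.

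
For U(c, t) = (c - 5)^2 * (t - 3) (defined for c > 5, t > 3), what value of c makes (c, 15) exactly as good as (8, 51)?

U(8, 51) = 432.
Set U(c, 15) = 432 and solve.
With t = 15: (15 − 3) = 12, so (c − 5)^2 = 432/12 = 36.
Taking the square root (with c > 5): c − 5 = 6, so c = 11.
Check: U(11, 15) = 432.

c = 11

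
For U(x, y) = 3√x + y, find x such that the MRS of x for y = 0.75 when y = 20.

MU_x = 3/(2√x), MU_y = 1.
MRS = 3/(2√x) ÷ 1.
MRS depends only on x: 1.5/√x = 0.75 ⇒ √x = 1.5/0.75 = 2 ⇒ x = 4.

x = 4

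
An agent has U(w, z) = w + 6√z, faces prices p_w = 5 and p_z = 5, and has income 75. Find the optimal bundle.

MU_w = 1, MU_z = 6/(2√z).
MRS = 1 ÷ (6/(2√z)).
Tangency: set MRS = p_w/p_z = 5/5 = 1.
MRS depends only on z: (1/3)·√z = 1 ⇒ √z = 1/(1/3) = 3 ⇒ z* = 9.
From the budget, 5·w = 75 − 5·9 = 30, so w* = 6.

w* = 6, z* = 9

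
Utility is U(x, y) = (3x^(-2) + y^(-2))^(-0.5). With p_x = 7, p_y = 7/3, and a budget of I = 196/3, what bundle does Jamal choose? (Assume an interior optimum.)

For CES with ρ = -2, MRS = (3/1)·(y/x)^3.
Tangency: set MRS = p_x/p_y = 7/(7/3) = 3.
So (y/x)^3 = 1; taking the cube root, y/x = 1, i.e. y = x.
Substitute into the budget 7·x + (7/3)·y = 196/3: (28/3)·x = 196/3, so x* = 7 and y* = 7.

x* = 7, y* = 7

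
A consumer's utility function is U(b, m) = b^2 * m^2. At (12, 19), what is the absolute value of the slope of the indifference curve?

MU_b = 2·b·m^2 and MU_m = 2·b^2·m.
MRS = MU_b/MU_m = m/b.
At (12, 19): MRS = 19/12.
So at (12, 19) the consumer would give up 19/12 units of m for one more unit of b.

MRS = 19/12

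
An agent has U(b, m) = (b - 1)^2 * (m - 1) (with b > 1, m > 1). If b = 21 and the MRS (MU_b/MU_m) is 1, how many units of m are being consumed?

MU_b = 2·(b−1)·(m−1), MU_m = (b−1)^2.
MRS = (2/1)·(m−1)/(b−1).
Substitute b = 21: MRS = (m − 1)/10. Setting this equal to 1 gives m − 1 = 1·10 = 10, so m = 11.

m = 11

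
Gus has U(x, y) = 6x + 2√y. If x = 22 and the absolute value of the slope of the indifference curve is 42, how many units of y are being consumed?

MU_x = 6, MU_y = 2/(2√y).
MRS = 6 ÷ (2/(2√y)).
MRS depends only on y: 6·√y = 42 ⇒ √y = 42/6 = 7 ⇒ y = 49.

y = 49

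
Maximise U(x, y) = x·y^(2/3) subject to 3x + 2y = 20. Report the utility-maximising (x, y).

x* = 4, y* = 4

MU_x = y^(2/3) and MU_y = 2/3·x·y^(-1/3).
MRS = MU_x/MU_y = (1.5)·y/x.
Tangency: set MRS = p_x/p_y = 3/2 = 1.5.
So (1.5)·y/x = 1.5, i.e. y = x.
Substitute into the budget 3·x + 2·y = 20: 5·x = 20, so x* = 4.
Then y* = 4.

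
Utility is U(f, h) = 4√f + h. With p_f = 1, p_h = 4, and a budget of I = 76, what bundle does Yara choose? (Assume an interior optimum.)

MU_f = 4/(2√f), MU_h = 1.
MRS = 4/(2√f) ÷ 1.
Tangency: set MRS = p_f/p_h = 1/4 = 0.25.
MRS depends only on f: 2/√f = 0.25 ⇒ √f = 2/0.25 = 8 ⇒ f* = 64.
From the budget, 4·h = 76 − 1·64 = 12, so h* = 3.

f* = 64, h* = 3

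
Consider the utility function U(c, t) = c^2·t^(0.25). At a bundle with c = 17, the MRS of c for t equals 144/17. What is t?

t = 18

MU_c = 2·c·t^(0.25) and MU_t = 0.25·c^2·t^(-0.75).
MRS = MU_c/MU_t = (8)·t/c.
Substitute c = 17: MRS = t/2.125. Setting t/2.125 = 144/17 gives t = (144/17)·2.125 = 18.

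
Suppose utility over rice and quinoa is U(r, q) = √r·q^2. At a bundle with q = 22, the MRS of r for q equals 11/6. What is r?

r = 3

MU_r = 0.5·r^(-0.5)·q^2 and MU_q = 2·√r·q.
MRS = MU_r/MU_q = (0.25)·q/r.
Substitute q = 22: MRS = 5.5/r. Setting 5.5/r = 11/6 gives r = 5.5/(11/6) = 3.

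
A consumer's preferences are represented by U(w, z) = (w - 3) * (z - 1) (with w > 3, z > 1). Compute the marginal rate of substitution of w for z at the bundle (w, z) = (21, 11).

MU_w = (z−1), MU_z = (w−3).
MRS = (z−1)/(w−3).
At (21, 11): MRS = 5/9.
The indifference curve has slope −5/9 at this bundle.

MRS = 5/9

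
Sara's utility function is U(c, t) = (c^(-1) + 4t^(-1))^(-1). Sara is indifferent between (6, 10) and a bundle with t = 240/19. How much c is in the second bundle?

c = 4

U depends on (c, t) only through S = c^(-1) + 4t^(-1), so equal utility means equal S. At (6, 10): S = 17/30.
With t = 240/19: 4·(240/19)^(-1) = 19/60, so c^(-1) = 17/30 − 19/60 = 0.25.
Hence c = 1/0.25 = 4.
Check: U(4, 240/19) = 1.7647.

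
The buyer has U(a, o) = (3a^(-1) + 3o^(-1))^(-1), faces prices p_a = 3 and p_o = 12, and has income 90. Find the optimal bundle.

a* = 10, o* = 5

For CES with ρ = -1, MRS = (o/a)^2.
Tangency: set MRS = p_a/p_o = 3/12 = 0.25.
So (o/a)^2 = 0.25; taking the square root, o/a = 0.5, i.e. o = 0.5·a.
Substitute into the budget 3·a + 12·o = 90: 9·a = 90, so a* = 10 and o* = 0.5·10 = 5.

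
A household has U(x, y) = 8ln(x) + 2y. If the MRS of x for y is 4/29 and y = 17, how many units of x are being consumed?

x = 29

MU_x = 8/x, MU_y = 2.
MRS = 8/x ÷ 2.
MRS depends only on x: 4/x = 4/29 ⇒ x = 4/(4/29) = 29.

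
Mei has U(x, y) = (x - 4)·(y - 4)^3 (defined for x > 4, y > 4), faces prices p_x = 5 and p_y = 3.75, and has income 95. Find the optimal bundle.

MU_x = (y−4)^3, MU_y = 3·(x−4)·(y−4)^2.
MRS = (1/3)·(y−4)/(x−4).
Tangency: set MRS = p_x/p_y = 5/3.75 = 4/3.
So (1/3)·(y − 4)/(x − 4) = 4/3, i.e. (y − 4) = 4·(x − 4).
Rewrite the budget in excess-of-subsistence terms: 5·(x − 4) + 3.75·(y − 4) = 95 − 5·4 − 3.75·4 = 60.
Substituting, 20·(x − 4) = 60, so x − 4 = 3 and x* = 7.
Then y − 4 = 4·3 = 12, so y* = 16.

x* = 7, y* = 16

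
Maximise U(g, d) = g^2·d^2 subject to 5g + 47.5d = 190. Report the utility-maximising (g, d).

g* = 19, d* = 2

MU_g = 2·g·d^2 and MU_d = 2·g^2·d.
MRS = MU_g/MU_d = d/g.
Tangency: set MRS = p_g/p_d = 5/47.5 = 2/19.
So d/g = 2/19, i.e. d = (2/19)·g.
Substitute into the budget 5·g + 47.5·d = 190: 10·g = 190, so g* = 19.
Then d* = (2/19)·19 = 2.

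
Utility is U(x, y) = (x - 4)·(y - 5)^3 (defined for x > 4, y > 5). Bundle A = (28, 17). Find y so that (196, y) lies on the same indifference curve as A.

U(28, 17) = 41472.
Set U(196, y) = 41472 and solve.
With x = 196: (196 − 4) = 192, so (y − 5)^3 = 41472/192 = 216.
Taking the cube root (with y > 5): y − 5 = 6, so y = 11.
Check: U(196, 11) = 41472.

y = 11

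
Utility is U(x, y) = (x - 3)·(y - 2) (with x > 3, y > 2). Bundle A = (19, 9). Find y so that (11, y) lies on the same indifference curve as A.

y = 16

U(19, 9) = 112.
Set U(11, y) = 112 and solve.
With x = 11: (11 − 3) = 8, so (y − 2) = 112/8 = 14.
So y = 2 + 14 = 16.
Check: U(11, 16) = 112.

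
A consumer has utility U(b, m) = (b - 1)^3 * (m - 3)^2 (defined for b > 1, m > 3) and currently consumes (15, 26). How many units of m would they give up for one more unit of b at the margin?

MRS = 69/28

MU_b = 3·(b−1)^2·(m−3)^2, MU_m = 2·(b−1)^3·(m−3).
MRS = (3/2)·(m−3)/(b−1).
At (15, 26): MRS = 69/28.
So at (15, 26) the consumer would give up 69/28 units of m for one more unit of b.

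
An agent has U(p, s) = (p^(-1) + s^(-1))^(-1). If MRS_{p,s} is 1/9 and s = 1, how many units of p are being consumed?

p = 3

For CES with ρ = -1, MRS = (s/p)^2.
Setting (1/p)^2 = 1/9 gives 1/p = 1/3 and p = 3.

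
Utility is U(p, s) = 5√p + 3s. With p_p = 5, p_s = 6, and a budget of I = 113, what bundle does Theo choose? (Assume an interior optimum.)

MU_p = 5/(2√p), MU_s = 3.
MRS = 5/(2√p) ÷ 3.
Tangency: set MRS = p_p/p_s = 5/6.
MRS depends only on p: (5/6)/√p = 5/6 ⇒ √p = (5/6)/(5/6) = 1 ⇒ p* = 1.
From the budget, 6·s = 113 − 5·1 = 108, so s* = 18.

p* = 1, s* = 18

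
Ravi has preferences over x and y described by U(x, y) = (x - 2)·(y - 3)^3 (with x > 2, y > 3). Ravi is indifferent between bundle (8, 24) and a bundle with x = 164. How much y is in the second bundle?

y = 10

U(8, 24) = 55566.
Set U(164, y) = 55566 and solve.
With x = 164: (164 − 2) = 162, so (y − 3)^3 = 55566/162 = 343.
Taking the cube root (with y > 3): y − 3 = 7, so y = 10.
Check: U(164, 10) = 55566.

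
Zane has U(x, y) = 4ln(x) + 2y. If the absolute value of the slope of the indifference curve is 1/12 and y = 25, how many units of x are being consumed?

MU_x = 4/x, MU_y = 2.
MRS = 4/x ÷ 2.
MRS depends only on x: 2/x = 1/12 ⇒ x = 2/(1/12) = 24.

x = 24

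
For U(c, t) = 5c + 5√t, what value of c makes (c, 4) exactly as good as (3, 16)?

c = 5

U(3, 16) = 35.
Set U(c, 4) = 35 and solve.
With t = 4: √4 = 2, so 5c = 35 − 5·2 = 25 and c = 5.
Check: U(5, 4) = 35.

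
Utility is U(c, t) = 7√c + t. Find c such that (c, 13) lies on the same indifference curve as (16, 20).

U(16, 20) = 48.
Set U(c, 13) = 48 and solve.
With t = 13: 7√c = 48 − 13 = 35, so √c = 5 and c = 25.
Check: U(25, 13) = 48.

c = 25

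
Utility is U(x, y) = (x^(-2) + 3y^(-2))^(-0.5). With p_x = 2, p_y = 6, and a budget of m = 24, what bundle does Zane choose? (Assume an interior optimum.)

For CES with ρ = -2, MRS = (1/3)·(y/x)^3.
Tangency: set MRS = p_x/p_y = 2/6 = 1/3.
So (y/x)^3 = 1; taking the cube root, y/x = 1, i.e. y = x.
Substitute into the budget 2·x + 6·y = 24: 8·x = 24, so x* = 3 and y* = 3.

x* = 3, y* = 3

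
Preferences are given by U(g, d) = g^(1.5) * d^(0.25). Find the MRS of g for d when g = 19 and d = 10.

MRS = 60/19

MU_g = 1.5·√g·d^(0.25) and MU_d = 0.25·g^(1.5)·d^(-0.75).
MRS = MU_g/MU_d = (6)·d/g.
At (19, 10): MRS = 60/19.
So at (19, 10) the consumer would give up 60/19 units of d for one more unit of g.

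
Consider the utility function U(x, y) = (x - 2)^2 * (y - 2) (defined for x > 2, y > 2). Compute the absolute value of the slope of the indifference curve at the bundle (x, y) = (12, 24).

MRS = 4.4

MU_x = 2·(x−2)·(y−2), MU_y = (x−2)^2.
MRS = (2/1)·(y−2)/(x−2).
At (12, 24): MRS = 4.4.
So at (12, 24) the consumer would give up 4.4 units of y for one more unit of x.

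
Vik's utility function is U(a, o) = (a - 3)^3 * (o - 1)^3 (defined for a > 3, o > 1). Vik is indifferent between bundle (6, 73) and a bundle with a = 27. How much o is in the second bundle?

U(6, 73) = 10077696.
Set U(27, o) = 10077696 and solve.
With a = 27: (27 − 3)^3 = 13824, so (o − 1)^3 = 10077696/13824 = 729.
Taking the cube root (with o > 1): o − 1 = 9, so o = 10.
Check: U(27, 10) = 10077696.

o = 10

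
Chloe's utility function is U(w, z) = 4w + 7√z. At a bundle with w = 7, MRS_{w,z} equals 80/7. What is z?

z = 100

MU_w = 4, MU_z = 7/(2√z).
MRS = 4 ÷ (7/(2√z)).
MRS depends only on z: (8/7)·√z = 80/7 ⇒ √z = (80/7)/(8/7) = 10 ⇒ z = 100.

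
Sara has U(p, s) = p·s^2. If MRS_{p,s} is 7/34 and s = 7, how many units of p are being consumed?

MU_p = s^2 and MU_s = 2·p·s.
MRS = MU_p/MU_s = (1/2)·s/p.
Substitute s = 7: MRS = 3.5/p. Setting 3.5/p = 7/34 gives p = 3.5/(7/34) = 17.

p = 17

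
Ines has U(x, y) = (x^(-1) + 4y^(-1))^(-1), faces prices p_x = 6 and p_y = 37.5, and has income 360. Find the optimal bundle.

For CES with ρ = -1, MRS = (1/4)·(y/x)^2.
Tangency: set MRS = p_x/p_y = 6/37.5 = 4/25.
So (y/x)^2 = 16/25; taking the square root, y/x = 0.8, i.e. y = 0.8·x.
Substitute into the budget 6·x + 37.5·y = 360: 36·x = 360, so x* = 10 and y* = 0.8·10 = 8.

x* = 10, y* = 8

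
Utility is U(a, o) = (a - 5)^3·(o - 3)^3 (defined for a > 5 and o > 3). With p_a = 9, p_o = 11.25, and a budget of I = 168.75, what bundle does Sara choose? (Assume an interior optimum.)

a* = 10, o* = 7

MU_a = 3·(a−5)^2·(o−3)^3, MU_o = 3·(a−5)^3·(o−3)^2.
MRS = (o−3)/(a−5).
Tangency: set MRS = p_a/p_o = 9/11.25 = 0.8.
So (o − 3)/(a − 5) = 0.8, i.e. (o − 3) = 0.8·(a − 5).
Rewrite the budget in excess-of-subsistence terms: 9·(a − 5) + 11.25·(o − 3) = 168.75 − 9·5 − 11.25·3 = 90.
Substituting, 18·(a − 5) = 90, so a − 5 = 5 and a* = 10.
Then o − 3 = 0.8·5 = 4, so o* = 7.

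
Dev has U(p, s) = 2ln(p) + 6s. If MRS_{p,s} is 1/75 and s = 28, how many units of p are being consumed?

p = 25

MU_p = 2/p, MU_s = 6.
MRS = 2/p ÷ 6.
MRS depends only on p: (1/3)/p = 1/75 ⇒ p = (1/3)/(1/75) = 25.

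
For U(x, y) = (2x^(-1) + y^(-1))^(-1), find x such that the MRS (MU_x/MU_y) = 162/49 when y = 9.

For CES with ρ = -1, MRS = (2/1)·(y/x)^2.
Setting (2/1)·(9/x)^2 = 162/49 gives (9/x)^2 = 81/49, so 9/x = 9/7 and x = 7.

x = 7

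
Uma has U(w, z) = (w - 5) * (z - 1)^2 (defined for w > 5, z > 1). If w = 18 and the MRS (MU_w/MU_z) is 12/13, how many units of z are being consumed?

MU_w = (z−1)^2, MU_z = 2·(w−5)·(z−1).
MRS = (1/2)·(z−1)/(w−5).
Substitute w = 18: MRS = (z − 1)/26. Setting this equal to 12/13 gives z − 1 = (12/13)·26 = 24, so z = 25.

z = 25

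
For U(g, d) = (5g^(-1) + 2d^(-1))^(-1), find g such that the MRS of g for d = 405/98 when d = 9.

For CES with ρ = -1, MRS = (5/2)·(d/g)^2.
Setting (5/2)·(9/g)^2 = 405/98 gives (9/g)^2 = 81/49, so 9/g = 9/7 and g = 7.

g = 7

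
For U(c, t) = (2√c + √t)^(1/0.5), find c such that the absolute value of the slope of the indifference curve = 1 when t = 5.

c = 20

For CES with ρ = 0.5, MRS = (2/1)·√(t/c).
Setting (2/1)·√(5/c) = 1 gives √(5/c) = 0.5, so 5/c = 0.25 and c = 20.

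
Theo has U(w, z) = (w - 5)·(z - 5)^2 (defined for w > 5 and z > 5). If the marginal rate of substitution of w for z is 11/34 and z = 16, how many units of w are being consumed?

w = 22

MU_w = (z−5)^2, MU_z = 2·(w−5)·(z−5).
MRS = (1/2)·(z−5)/(w−5).
Substitute z = 16: MRS = 5.5/(w − 5). Setting this equal to 11/34 gives w − 5 = 5.5/(11/34) = 17, so w = 22.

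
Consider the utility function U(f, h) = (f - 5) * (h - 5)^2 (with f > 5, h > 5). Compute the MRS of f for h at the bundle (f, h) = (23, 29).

MRS = 2/3

MU_f = (h−5)^2, MU_h = 2·(f−5)·(h−5).
MRS = (1/2)·(h−5)/(f−5).
At (23, 29): MRS = 2/3.
The indifference curve has slope −2/3 at this bundle.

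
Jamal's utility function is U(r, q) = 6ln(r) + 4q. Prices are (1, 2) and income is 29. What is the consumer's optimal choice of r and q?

r* = 3, q* = 13

MU_r = 6/r, MU_q = 4.
MRS = 6/r ÷ 4.
Tangency: set MRS = p_r/p_q = 1/2 = 0.5.
MRS depends only on r: 1.5/r = 0.5 ⇒ r* = 1.5/0.5 = 3.
From the budget, 2·q = 29 − 1·3 = 26, so q* = 13.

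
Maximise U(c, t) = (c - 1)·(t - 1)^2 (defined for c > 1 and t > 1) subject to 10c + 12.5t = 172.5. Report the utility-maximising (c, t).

c* = 6, t* = 9

MU_c = (t−1)^2, MU_t = 2·(c−1)·(t−1).
MRS = (1/2)·(t−1)/(c−1).
Tangency: set MRS = p_c/p_t = 10/12.5 = 0.8.
So (1/2)·(t − 1)/(c − 1) = 0.8, i.e. (t − 1) = 1.6·(c − 1).
Rewrite the budget in excess-of-subsistence terms: 10·(c − 1) + 12.5·(t − 1) = 172.5 − 10·1 − 12.5·1 = 150.
Substituting, 30·(c − 1) = 150, so c − 1 = 5 and c* = 6.
Then t − 1 = 1.6·5 = 8, so t* = 9.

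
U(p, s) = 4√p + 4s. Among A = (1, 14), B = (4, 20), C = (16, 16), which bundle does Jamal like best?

Evaluate utility at each bundle:
U(A) = 60.000.
U(B) = 88.000.
U(C) = 80.000.
Highest utility is B, so B ≻ C ≻ A.

Bundle B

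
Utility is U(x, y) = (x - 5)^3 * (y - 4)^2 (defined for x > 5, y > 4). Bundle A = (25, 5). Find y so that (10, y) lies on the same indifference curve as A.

U(25, 5) = 8000.
Set U(10, y) = 8000 and solve.
With x = 10: (10 − 5)^3 = 125, so (y − 4)^2 = 8000/125 = 64.
Taking the square root (with y > 4): y − 4 = 8, so y = 12.
Check: U(10, 12) = 8000.

y = 12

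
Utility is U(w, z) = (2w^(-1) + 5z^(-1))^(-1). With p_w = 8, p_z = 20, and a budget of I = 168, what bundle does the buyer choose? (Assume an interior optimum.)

w* = 6, z* = 6

For CES with ρ = -1, MRS = (2/5)·(z/w)^2.
Tangency: set MRS = p_w/p_z = 8/20 = 0.4.
So (z/w)^2 = 1; taking the square root, z/w = 1, i.e. z = w.
Substitute into the budget 8·w + 20·z = 168: 28·w = 168, so w* = 6 and z* = 6.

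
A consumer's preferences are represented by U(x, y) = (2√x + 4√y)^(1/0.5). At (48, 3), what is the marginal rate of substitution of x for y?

MRS = 0.125

For CES with ρ = 0.5, MRS = (2/4)·√(y/x).
At (48, 3): MRS = 0.125.
So at (48, 3) the consumer would give up 0.125 units of y for one more unit of x.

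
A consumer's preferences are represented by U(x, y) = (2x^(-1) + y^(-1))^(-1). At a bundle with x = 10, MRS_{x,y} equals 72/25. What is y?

For CES with ρ = -1, MRS = (2/1)·(y/x)^2.
Setting (2/1)·(y/10)^2 = 72/25 gives (y/10)^2 = 36/25, so y/10 = 1.2 and y = 12.

y = 12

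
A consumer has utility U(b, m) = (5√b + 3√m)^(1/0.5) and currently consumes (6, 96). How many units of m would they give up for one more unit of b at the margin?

For CES with ρ = 0.5, MRS = (5/3)·√(m/b).
At (6, 96): MRS = 20/3.
So at (6, 96) the consumer would give up 20/3 units of m for one more unit of b.

MRS = 20/3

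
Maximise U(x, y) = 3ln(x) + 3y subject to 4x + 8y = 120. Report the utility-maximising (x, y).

MU_x = 3/x, MU_y = 3.
MRS = 3/x ÷ 3.
Tangency: set MRS = p_x/p_y = 4/8 = 0.5.
MRS depends only on x: 1/x = 0.5 ⇒ x* = 1/0.5 = 2.
From the budget, 8·y = 120 − 4·2 = 112, so y* = 14.

x* = 2, y* = 14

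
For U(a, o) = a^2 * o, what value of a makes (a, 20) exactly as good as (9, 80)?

U(9, 80) = 6480.
Set U(a, 20) = 6480 and solve.
With o = 20: a^2 = 6480/20 = 324; taking the square root, a = 18.
Check: U(18, 20) = 6480.

a = 18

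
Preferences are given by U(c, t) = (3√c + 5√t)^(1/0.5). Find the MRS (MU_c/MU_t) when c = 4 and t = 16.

MRS = 1.2

For CES with ρ = 0.5, MRS = (3/5)·√(t/c).
At (4, 16): MRS = 1.2.
The indifference curve has slope −1.2 at this bundle.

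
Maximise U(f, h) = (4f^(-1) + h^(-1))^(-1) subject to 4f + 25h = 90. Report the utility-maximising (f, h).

For CES with ρ = -1, MRS = (4/1)·(h/f)^2.
Tangency: set MRS = p_f/p_h = 4/25.
So (h/f)^2 = 1/25; taking the square root, h/f = 0.2, i.e. h = 0.2·f.
Substitute into the budget 4·f + 25·h = 90: 9·f = 90, so f* = 10 and h* = 0.2·10 = 2.

f* = 10, h* = 2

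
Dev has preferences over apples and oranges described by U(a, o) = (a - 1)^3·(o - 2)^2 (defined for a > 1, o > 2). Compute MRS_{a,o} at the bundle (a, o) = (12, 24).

MU_a = 3·(a−1)^2·(o−2)^2, MU_o = 2·(a−1)^3·(o−2).
MRS = (3/2)·(o−2)/(a−1).
At (12, 24): MRS = 3.
The indifference curve has slope −3 at this bundle.

MRS = 3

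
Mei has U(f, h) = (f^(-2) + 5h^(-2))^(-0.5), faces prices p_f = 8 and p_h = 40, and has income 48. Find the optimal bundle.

For CES with ρ = -2, MRS = (1/5)·(h/f)^3.
Tangency: set MRS = p_f/p_h = 8/40 = 0.2.
So (h/f)^3 = 1; taking the cube root, h/f = 1, i.e. h = f.
Substitute into the budget 8·f + 40·h = 48: 48·f = 48, so f* = 1 and h* = 1.

f* = 1, h* = 1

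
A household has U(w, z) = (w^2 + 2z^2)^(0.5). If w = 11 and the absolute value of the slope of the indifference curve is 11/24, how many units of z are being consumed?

z = 12

For CES with ρ = 2, MRS = (1/2)·(z/w)^(-1).
Setting (1/2)·(z/11)^(-1) = 11/24 gives (z/11)^(-1) = 11/12, so z/11 = 12/11 and z = 12.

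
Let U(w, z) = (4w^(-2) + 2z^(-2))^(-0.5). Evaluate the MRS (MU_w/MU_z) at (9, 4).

For CES with ρ = -2, MRS = (4/2)·(z/w)^3.
At (9, 4): MRS = 128/729.
The indifference curve has slope −128/729 at this bundle.

MRS = 128/729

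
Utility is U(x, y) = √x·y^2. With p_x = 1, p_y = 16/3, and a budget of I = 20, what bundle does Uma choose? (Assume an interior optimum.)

x* = 4, y* = 3

MU_x = 0.5·x^(-0.5)·y^2 and MU_y = 2·√x·y.
MRS = MU_x/MU_y = (0.25)·y/x.
Tangency: set MRS = p_x/p_y = 1/(16/3) = 3/16.
So (0.25)·y/x = 3/16, i.e. y = 0.75·x.
Substitute into the budget 1·x + (16/3)·y = 20: 5·x = 20, so x* = 4.
Then y* = 0.75·4 = 3.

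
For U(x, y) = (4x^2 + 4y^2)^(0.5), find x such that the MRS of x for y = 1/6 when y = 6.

x = 1

For CES with ρ = 2, MRS = (y/x)^(-1).
Setting (6/x)^(-1) = 1/6 gives 6/x = 6 and x = 1.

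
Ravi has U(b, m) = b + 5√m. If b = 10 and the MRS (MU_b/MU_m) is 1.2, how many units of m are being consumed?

MU_b = 1, MU_m = 5/(2√m).
MRS = 1 ÷ (5/(2√m)).
MRS depends only on m: 0.4·√m = 1.2 ⇒ √m = 1.2/0.4 = 3 ⇒ m = 9.

m = 9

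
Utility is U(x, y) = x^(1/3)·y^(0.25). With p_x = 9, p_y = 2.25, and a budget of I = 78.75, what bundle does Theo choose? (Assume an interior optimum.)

x* = 5, y* = 15

MU_x = 1/3·x^(-2/3)·y^(0.25) and MU_y = 0.25·x^(1/3)·y^(-0.75).
MRS = MU_x/MU_y = (4/3)·y/x.
Tangency: set MRS = p_x/p_y = 9/2.25 = 4.
So (4/3)·y/x = 4, i.e. y = 3·x.
Substitute into the budget 9·x + 2.25·y = 78.75: 15.75·x = 78.75, so x* = 5.
Then y* = 3·5 = 15.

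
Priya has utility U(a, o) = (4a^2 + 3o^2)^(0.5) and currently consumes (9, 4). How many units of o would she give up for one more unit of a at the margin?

MRS = 3

For CES with ρ = 2, MRS = (4/3)·(o/a)^(-1).
At (9, 4): MRS = 3.
So at (9, 4) the consumer would give up 3 units of o for one more unit of a.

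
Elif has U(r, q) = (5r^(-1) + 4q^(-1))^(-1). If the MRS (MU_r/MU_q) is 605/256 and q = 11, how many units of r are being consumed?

For CES with ρ = -1, MRS = (5/4)·(q/r)^2.
Setting (5/4)·(11/r)^2 = 605/256 gives (11/r)^2 = 121/64, so 11/r = 1.375 and r = 8.

r = 8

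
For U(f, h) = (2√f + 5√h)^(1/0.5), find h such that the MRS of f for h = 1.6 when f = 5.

For CES with ρ = 0.5, MRS = (2/5)·√(h/f).
Setting (2/5)·√(h/5) = 1.6 gives √(h/5) = 4, so h/5 = 16 and h = 80.

h = 80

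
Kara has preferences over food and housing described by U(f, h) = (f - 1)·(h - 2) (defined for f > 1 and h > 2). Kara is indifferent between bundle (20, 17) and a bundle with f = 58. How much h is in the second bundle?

h = 7

U(20, 17) = 285.
Set U(58, h) = 285 and solve.
With f = 58: (58 − 1) = 57, so (h − 2) = 285/57 = 5.
So h = 2 + 5 = 7.
Check: U(58, 7) = 285.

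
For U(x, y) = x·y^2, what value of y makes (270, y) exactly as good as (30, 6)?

y = 2

U(30, 6) = 1080.
Set U(270, y) = 1080 and solve.
With x = 270: y^2 = 1080/270 = 4; taking the square root, y = 2.
Check: U(270, 2) = 1080.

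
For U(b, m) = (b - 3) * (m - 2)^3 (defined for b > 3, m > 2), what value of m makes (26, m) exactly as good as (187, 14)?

U(187, 14) = 317952.
Set U(26, m) = 317952 and solve.
With b = 26: (26 − 3) = 23, so (m − 2)^3 = 317952/23 = 13824.
Taking the cube root (with m > 2): m − 2 = 24, so m = 26.
Check: U(26, 26) = 317952.

m = 26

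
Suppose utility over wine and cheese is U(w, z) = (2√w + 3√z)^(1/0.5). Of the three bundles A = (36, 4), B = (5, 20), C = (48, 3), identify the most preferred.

Bundle C

Evaluate utility at each bundle:
U(A) = 324.000.
U(B) = 320.000.
U(C) = 363.000.
Highest utility is C, so C ≻ A ≻ B.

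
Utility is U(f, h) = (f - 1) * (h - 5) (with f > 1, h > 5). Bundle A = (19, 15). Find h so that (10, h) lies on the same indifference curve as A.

U(19, 15) = 180.
Set U(10, h) = 180 and solve.
With f = 10: (10 − 1) = 9, so (h − 5) = 180/9 = 20.
So h = 5 + 20 = 25.
Check: U(10, 25) = 180.

h = 25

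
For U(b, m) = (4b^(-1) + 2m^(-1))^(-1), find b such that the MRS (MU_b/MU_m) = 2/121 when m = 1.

For CES with ρ = -1, MRS = (4/2)·(m/b)^2.
Setting (4/2)·(1/b)^2 = 2/121 gives (1/b)^2 = 1/121, so 1/b = 1/11 and b = 11.

b = 11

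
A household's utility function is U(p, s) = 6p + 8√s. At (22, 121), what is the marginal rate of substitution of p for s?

MRS = 16.5

MU_p = 6, MU_s = 8/(2√s).
MRS = 6 ÷ (8/(2√s)).
At (22, 121): MRS = 16.5.
The indifference curve has slope −16.5 at this bundle.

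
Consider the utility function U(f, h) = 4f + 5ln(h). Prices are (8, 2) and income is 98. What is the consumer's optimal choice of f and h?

f* = 11, h* = 5

MU_f = 4, MU_h = 5/h.
MRS = 4 ÷ (5/h).
Tangency: set MRS = p_f/p_h = 8/2 = 4.
MRS depends only on h: 0.8·h = 4 ⇒ h* = 4/0.8 = 5.
From the budget, 8·f = 98 − 2·5 = 88, so f* = 11.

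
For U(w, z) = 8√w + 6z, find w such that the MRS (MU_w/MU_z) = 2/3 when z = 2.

w = 1

MU_w = 8/(2√w), MU_z = 6.
MRS = 8/(2√w) ÷ 6.
MRS depends only on w: (2/3)/√w = 2/3 ⇒ √w = (2/3)/(2/3) = 1 ⇒ w = 1.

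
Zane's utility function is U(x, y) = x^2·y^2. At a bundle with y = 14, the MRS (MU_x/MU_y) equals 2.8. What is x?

x = 5

MU_x = 2·x·y^2 and MU_y = 2·x^2·y.
MRS = MU_x/MU_y = y/x.
Substitute y = 14: MRS = 14/x. Setting 14/x = 2.8 gives x = 14/2.8 = 5.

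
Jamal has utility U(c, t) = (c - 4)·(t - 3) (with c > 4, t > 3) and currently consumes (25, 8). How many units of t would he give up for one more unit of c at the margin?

MRS = 5/21

MU_c = (t−3), MU_t = (c−4).
MRS = (t−3)/(c−4).
At (25, 8): MRS = 5/21.
So at (25, 8) the consumer would give up 5/21 units of t for one more unit of c.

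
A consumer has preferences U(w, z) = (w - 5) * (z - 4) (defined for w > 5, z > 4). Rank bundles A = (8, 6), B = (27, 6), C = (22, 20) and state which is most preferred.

Evaluate utility at each bundle:
U(A) = 6.
U(B) = 44.
U(C) = 272.
Highest utility is C, so C ≻ B ≻ A.

Bundle C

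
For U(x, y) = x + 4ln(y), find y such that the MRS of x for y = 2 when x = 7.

y = 8

MU_x = 1, MU_y = 4/y.
MRS = 1 ÷ (4/y).
MRS depends only on y: 0.25·y = 2 ⇒ y = 2/0.25 = 8.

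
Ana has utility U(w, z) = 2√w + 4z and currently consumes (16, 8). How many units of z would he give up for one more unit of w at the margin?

MRS = 1/16

MU_w = 2/(2√w), MU_z = 4.
MRS = 2/(2√w) ÷ 4.
At (16, 8): MRS = 1/16.
That is, one extra unit of w is worth 1/16 units of z at the margin.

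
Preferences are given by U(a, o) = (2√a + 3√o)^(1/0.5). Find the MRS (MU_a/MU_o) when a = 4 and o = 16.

MRS = 4/3

For CES with ρ = 0.5, MRS = (2/3)·√(o/a).
At (4, 16): MRS = 4/3.
The indifference curve has slope −4/3 at this bundle.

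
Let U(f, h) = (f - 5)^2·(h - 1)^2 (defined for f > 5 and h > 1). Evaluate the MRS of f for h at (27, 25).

MU_f = 2·(f−5)·(h−1)^2, MU_h = 2·(f−5)^2·(h−1).
MRS = (h−1)/(f−5).
At (27, 25): MRS = 12/11.
The indifference curve has slope −12/11 at this bundle.

MRS = 12/11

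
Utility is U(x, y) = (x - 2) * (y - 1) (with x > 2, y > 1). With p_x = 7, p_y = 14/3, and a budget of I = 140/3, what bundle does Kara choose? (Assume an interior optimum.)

x* = 4, y* = 4

MU_x = (y−1), MU_y = (x−2).
MRS = (y−1)/(x−2).
Tangency: set MRS = p_x/p_y = 7/(14/3) = 1.5.
So (y − 1)/(x − 2) = 1.5, i.e. (y − 1) = 1.5·(x − 2).
Rewrite the budget in excess-of-subsistence terms: 7·(x − 2) + (14/3)·(y − 1) = 140/3 − 7·2 − (14/3)·1 = 28.
Substituting, 14·(x − 2) = 28, so x − 2 = 2 and x* = 4.
Then y − 1 = 1.5·2 = 3, so y* = 4.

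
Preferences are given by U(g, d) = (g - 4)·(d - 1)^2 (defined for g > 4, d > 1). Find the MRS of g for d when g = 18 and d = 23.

MRS = 11/14

MU_g = (d−1)^2, MU_d = 2·(g−4)·(d−1).
MRS = (1/2)·(d−1)/(g−4).
At (18, 23): MRS = 11/14.
So at (18, 23) the consumer would give up 11/14 units of d for one more unit of g.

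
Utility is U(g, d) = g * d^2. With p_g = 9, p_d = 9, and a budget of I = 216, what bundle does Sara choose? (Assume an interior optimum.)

MU_g = d^2 and MU_d = 2·g·d.
MRS = MU_g/MU_d = (1/2)·d/g.
Tangency: set MRS = p_g/p_d = 9/9 = 1.
So (1/2)·d/g = 1, i.e. d = 2·g.
Substitute into the budget 9·g + 9·d = 216: 27·g = 216, so g* = 8.
Then d* = 2·8 = 16.

g* = 8, d* = 16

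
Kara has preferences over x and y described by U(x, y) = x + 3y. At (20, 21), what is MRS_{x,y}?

MU_x = 1, MU_y = 3, so MRS = 1/3 at every bundle.
At (20, 21): MRS = 1/3.
So at (20, 21) the consumer would give up 1/3 units of y for one more unit of x.

MRS = 1/3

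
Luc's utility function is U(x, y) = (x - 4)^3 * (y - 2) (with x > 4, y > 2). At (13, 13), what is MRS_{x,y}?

MRS = 11/3

MU_x = 3·(x−4)^2·(y−2), MU_y = (x−4)^3.
MRS = (3/1)·(y−2)/(x−4).
At (13, 13): MRS = 11/3.
That is, one extra unit of x is worth 11/3 units of y at the margin.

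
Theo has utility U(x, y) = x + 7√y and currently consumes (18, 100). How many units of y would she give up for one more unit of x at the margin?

MU_x = 1, MU_y = 7/(2√y).
MRS = 1 ÷ (7/(2√y)).
At (18, 100): MRS = 20/7.
That is, one extra unit of x is worth 20/7 units of y at the margin.

MRS = 20/7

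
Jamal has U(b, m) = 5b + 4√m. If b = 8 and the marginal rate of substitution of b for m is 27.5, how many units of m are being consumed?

m = 121

MU_b = 5, MU_m = 4/(2√m).
MRS = 5 ÷ (4/(2√m)).
MRS depends only on m: 2.5·√m = 27.5 ⇒ √m = 27.5/2.5 = 11 ⇒ m = 121.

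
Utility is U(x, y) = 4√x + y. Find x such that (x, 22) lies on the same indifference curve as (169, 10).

x = 100

U(169, 10) = 62.
Set U(x, 22) = 62 and solve.
With y = 22: 4√x = 62 − 22 = 40, so √x = 10 and x = 100.
Check: U(100, 22) = 62.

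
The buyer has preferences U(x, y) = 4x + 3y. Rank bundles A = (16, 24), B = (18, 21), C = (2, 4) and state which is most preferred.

Evaluate utility at each bundle:
U(A) = 136.
U(B) = 135.
U(C) = 20.
Highest utility is A, so A ≻ B ≻ C.

Bundle A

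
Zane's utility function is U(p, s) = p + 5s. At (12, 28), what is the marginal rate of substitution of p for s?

MRS = 0.2

MU_p = 1, MU_s = 5, so MRS = 1/5 = 0.2 at every bundle.
At (12, 28): MRS = 0.2.
That is, one extra unit of p is worth 0.2 units of s at the margin.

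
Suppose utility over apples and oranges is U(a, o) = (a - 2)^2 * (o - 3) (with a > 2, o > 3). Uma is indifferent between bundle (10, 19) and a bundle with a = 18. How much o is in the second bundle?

U(10, 19) = 1024.
Set U(18, o) = 1024 and solve.
With a = 18: (18 − 2)^2 = 256, so (o − 3) = 1024/256 = 4.
So o = 3 + 4 = 7.
Check: U(18, 7) = 1024.

o = 7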